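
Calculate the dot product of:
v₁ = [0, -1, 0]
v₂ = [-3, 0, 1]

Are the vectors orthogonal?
0, Yes

The dot product is the sum of products of corresponding components.
v₁·v₂ = (0)*(-3) + (-1)*(0) + (0)*(1) = 0 + 0 + 0 = 0.
Two vectors are orthogonal iff their dot product is 0; here the dot product is 0, so the vectors are orthogonal.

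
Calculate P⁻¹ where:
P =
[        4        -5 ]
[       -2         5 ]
det(P) = 10
P⁻¹ =
[      1/2       1/2 ]
[      1/5       2/5 ]

For a 2×2 matrix P = [[a, b], [c, d]] with det(P) ≠ 0, P⁻¹ = (1/det(P)) * [[d, -b], [-c, a]].
det(P) = (4)*(5) - (-5)*(-2) = 20 - 10 = 10.
P⁻¹ = (1/10) * [[5, 5], [2, 4]].
Dividing each entry by 10 and reducing:
P⁻¹ =
[      1/2       1/2 ]
[      1/5       2/5 ]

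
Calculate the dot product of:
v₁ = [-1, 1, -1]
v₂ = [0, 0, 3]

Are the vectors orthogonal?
-3, No

The dot product is the sum of products of corresponding components.
v₁·v₂ = (-1)*(0) + (1)*(0) + (-1)*(3) = 0 + 0 - 3 = -3.
Two vectors are orthogonal iff their dot product is 0; here the dot product is -3, so the vectors are not orthogonal.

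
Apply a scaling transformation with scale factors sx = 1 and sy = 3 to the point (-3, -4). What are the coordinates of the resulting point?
(-3, -12)

Scaling matrix:
[[1, 0], [0, 3]]
Result: (-3 × 1, -4 × 3) = (-3, -12)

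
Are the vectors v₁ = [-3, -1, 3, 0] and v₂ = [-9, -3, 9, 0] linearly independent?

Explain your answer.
No, linearly dependent (v₂ = 3·v₁)

Check whether there is a scalar k with v₂ = k·v₁.
Comparing components, k = 3 satisfies 3·[-3, -1, 3, 0] = [-9, -3, 9, 0].
Since v₂ is a scalar multiple of v₁, the two vectors are linearly dependent.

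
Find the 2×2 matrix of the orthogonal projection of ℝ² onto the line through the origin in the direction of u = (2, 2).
[[1/2, 1/2], [1/2, 1/2]]

The orthogonal projection onto the line spanned by a nonzero vector u = (a, b) has matrix P = (u uᵀ) / (uᵀ u) = (1/(a² + b²)) · [[a², ab], [ab, b²]].
Here u = (2, 2), so a² + b² = 4 + 4 = 8.
P = (1/8) · [[4, 4], [4, 4]] = [[1/2, 1/2], [1/2, 1/2]].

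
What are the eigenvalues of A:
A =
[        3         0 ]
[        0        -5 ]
λ = -5, 3

Solve det(A - λI) = 0. For a 2×2 matrix the characteristic equation is λ² - (trace)λ + det = 0.
trace(A) = a + d = 3 - 5 = -2.
det(A) = a*d - b*c = (3)*(-5) - (0)*(0) = -15 - 0 = -15.
Characteristic equation: λ² - (-2)λ + (-15) = 0.
Discriminant = (-2)² - 4*(-15) = 4 + 60 = 64.
λ = (-2 ± √64) / 2 = (-2 ± 8) / 2 = -5, 3.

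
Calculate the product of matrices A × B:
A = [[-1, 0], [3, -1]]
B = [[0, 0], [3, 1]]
[[0, 0], [-3, -1]]

Matrix multiplication:
C[0][0] = -1×0 + 0×3 = 0
C[0][1] = -1×0 + 0×1 = 0
C[1][0] = 3×0 + -1×3 = -3
C[1][1] = 3×0 + -1×1 = -1
Result: [[0, 0], [-3, -1]]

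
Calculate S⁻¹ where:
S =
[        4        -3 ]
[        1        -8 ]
det(S) = -29
S⁻¹ =
[     8/29     -3/29 ]
[     1/29     -4/29 ]

For a 2×2 matrix S = [[a, b], [c, d]] with det(S) ≠ 0, S⁻¹ = (1/det(S)) * [[d, -b], [-c, a]].
det(S) = (4)*(-8) - (-3)*(1) = -32 + 3 = -29.
S⁻¹ = (1/-29) * [[-8, 3], [-1, 4]].
Dividing each entry by -29 and reducing:
S⁻¹ =
[     8/29     -3/29 ]
[     1/29     -4/29 ]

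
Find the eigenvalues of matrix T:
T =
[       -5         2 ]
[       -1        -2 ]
λ = -4, -3

Solve det(T - λI) = 0. For a 2×2 matrix the characteristic equation is λ² - (trace)λ + det = 0.
trace(T) = a + d = -5 - 2 = -7.
det(T) = a*d - b*c = (-5)*(-2) - (2)*(-1) = 10 + 2 = 12.
Characteristic equation: λ² - (-7)λ + (12) = 0.
Discriminant = (-7)² - 4*(12) = 49 - 48 = 1.
λ = (-7 ± √1) / 2 = (-7 ± 1) / 2 = -4, -3.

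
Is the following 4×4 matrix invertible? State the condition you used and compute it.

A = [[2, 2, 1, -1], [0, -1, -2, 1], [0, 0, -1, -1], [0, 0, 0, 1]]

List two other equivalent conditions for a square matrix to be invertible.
Yes, invertible; det(A) = 2 ≠ 0. Equivalent conditions: rank(A) = 4; Ax = 0 has only the trivial solution; 0 is not an eigenvalue; the columns of A are linearly independent.

To check invertibility, compute det(A).
The given matrix is triangular, so det(A) equals the product of its diagonal entries = 2 ≠ 0.
Since det(A) ≠ 0, A is invertible.
Equivalent conditions for a square matrix A to be invertible:
- rank(A) = 4 (full rank).
- The homogeneous system Ax = 0 has only the trivial solution x = 0.
- 0 is not an eigenvalue of A.
- The columns (equivalently rows) of A are linearly independent.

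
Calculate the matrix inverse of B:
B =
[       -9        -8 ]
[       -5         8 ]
det(B) = -112
B⁻¹ =
[    -1/14     -1/14 ]
[   -5/112     9/112 ]

For a 2×2 matrix B = [[a, b], [c, d]] with det(B) ≠ 0, B⁻¹ = (1/det(B)) * [[d, -b], [-c, a]].
det(B) = (-9)*(8) - (-8)*(-5) = -72 - 40 = -112.
B⁻¹ = (1/-112) * [[8, 8], [5, -9]].
Dividing each entry by -112 and reducing:
B⁻¹ =
[    -1/14     -1/14 ]
[   -5/112     9/112 ]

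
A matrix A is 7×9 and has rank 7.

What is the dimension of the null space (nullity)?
2

The rank-nullity theorem for an m×n matrix states:
rank(A) + nullity(A) = n (the number of columns).
Here n = 9 and rank(A) = 7, so nullity(A) = 9 - 7 = 2.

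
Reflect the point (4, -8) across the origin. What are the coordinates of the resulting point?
(-4, 8)

Reflection across origin: (4, -8) → (-4, 8)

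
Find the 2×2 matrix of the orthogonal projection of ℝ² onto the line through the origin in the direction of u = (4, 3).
[[16/25, 12/25], [12/25, 9/25]]

The orthogonal projection onto the line spanned by a nonzero vector u = (a, b) has matrix P = (u uᵀ) / (uᵀ u) = (1/(a² + b²)) · [[a², ab], [ab, b²]].
Here u = (4, 3), so a² + b² = 16 + 9 = 25.
P = (1/25) · [[16, 12], [12, 9]] = [[16/25, 12/25], [12/25, 9/25]].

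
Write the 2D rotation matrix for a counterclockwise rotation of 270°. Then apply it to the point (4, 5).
R = [[0, 1], [-1, 0]]; R·(4, 5) = (5, -4)

Rotation matrix formula: R(θ) = [[cos θ, -sin θ], [sin θ, cos θ]]
For θ = 270°:
cos(270°) = 0
sin(270°) = -1
R = [[0, 1], [-1, 0]]
Apply to (4, 5): [0·4 + (1)·5, -1·4 + 0·5] = (5, -4)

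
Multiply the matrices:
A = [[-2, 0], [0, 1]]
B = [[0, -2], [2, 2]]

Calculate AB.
[[0, 4], [2, 2]]

Each entry (i,j) of AB = sum over k of A[i][k]*B[k][j].
(AB)[0][0] = (-2)*(0) + (0)*(2) = 0
(AB)[0][1] = (-2)*(-2) + (0)*(2) = 4
(AB)[1][0] = (0)*(0) + (1)*(2) = 2
(AB)[1][1] = (0)*(-2) + (1)*(2) = 2
AB = [[0, 4], [2, 2]]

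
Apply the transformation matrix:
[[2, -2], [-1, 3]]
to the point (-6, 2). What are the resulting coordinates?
(-16, 12)

Matrix multiplication:
[[2, -2], [-1, 3]] × [-6, 2]ᵀ
= [2×-6 + -2×2, -1×-6 + 3×2]ᵀ
= [-16.0000, 12.0000]ᵀ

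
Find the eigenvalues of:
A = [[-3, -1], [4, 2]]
λ = -2, 1

Solve det(A - λI) = 0. For a 2×2 matrix this is λ² - (trace)λ + det = 0.
trace(A) = -3 + 2 = -1.
det(A) = (-3)*(2) - (-1)*(4) = -6 + 4 = -2.
Characteristic equation: λ² - (-1)λ + (-2) = 0.
Discriminant: (-1)² - 4*(-2) = 1 + 8 = 9.
Roots: λ = (-1 ± √9) / 2 = -2, 1.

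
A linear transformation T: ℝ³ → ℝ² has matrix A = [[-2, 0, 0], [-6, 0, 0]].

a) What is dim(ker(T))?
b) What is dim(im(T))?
dim(ker) = 2, dim(im) = 1

Observe that row 2 = 3 × row 1 (so the rows are linearly dependent).
Thus rank(A) = 1 (only one linearly independent row).
dim(im(T)) = rank(A) = 1.
By the rank-nullity theorem applied to T: ℝ³ → ℝ², rank(A) + nullity(A) = 3 (the domain dimension), so dim(ker(T)) = 3 - 1 = 2.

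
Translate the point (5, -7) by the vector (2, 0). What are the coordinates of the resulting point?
(7, -7)

Translation by (2, 0):
x' = 5 + 2 = 7
y' = -7 + 0 = -7
Homogeneous matrix: [[1, 0, 2], [0, 1, 0], [0, 0, 1]]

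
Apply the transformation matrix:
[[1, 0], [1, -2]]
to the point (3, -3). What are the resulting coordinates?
(3, 9)

Matrix multiplication:
[[1, 0], [1, -2]] × [3, -3]ᵀ
= [1×3 + 0×-3, 1×3 + -2×-3]ᵀ
= [3.0000, 9.0000]ᵀ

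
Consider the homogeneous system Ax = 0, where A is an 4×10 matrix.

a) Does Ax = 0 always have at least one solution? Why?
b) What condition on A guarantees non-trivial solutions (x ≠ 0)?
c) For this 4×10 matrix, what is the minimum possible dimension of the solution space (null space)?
a) Yes, x = 0 is always a solution. b) When A has linearly dependent columns (rank < n). c) Minimum nullity = 6.

a) x = 0 satisfies A·0 = 0, so the zero vector is always a solution.
b) Non-trivial solutions exist iff the columns of A are linearly dependent, equivalently rank(A) < n (the number of columns).
c) By rank-nullity, rank(A) + nullity(A) = n = 10. Since A has only 4 rows, rank(A) ≤ 4, so nullity(A) ≥ 10 - 4 = 6.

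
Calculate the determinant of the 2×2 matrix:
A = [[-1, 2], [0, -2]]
2

For A = [[a, b], [c, d]], det(A) = a*d - b*c.
det(A) = (-1)*(-2) - (2)*(0) = 2 - 0 = 2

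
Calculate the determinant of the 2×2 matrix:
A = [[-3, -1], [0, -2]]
6

For A = [[a, b], [c, d]], det(A) = a*d - b*c.
det(A) = (-3)*(-2) - (-1)*(0) = 6 - 0 = 6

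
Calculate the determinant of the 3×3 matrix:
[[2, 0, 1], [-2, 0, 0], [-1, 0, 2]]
0

Expansion along first row:
det = 2·det([[0,0],[0,2]]) - 0·det([[-2,0],[-1,2]]) + 1·det([[-2,0],[-1,0]])
    = 2·(0·2 - 0·0) - 0·(-2·2 - 0·-1) + 1·(-2·0 - 0·-1)
    = 2·0 - 0·-4 + 1·0
    = 0 + 0 + 0 = 0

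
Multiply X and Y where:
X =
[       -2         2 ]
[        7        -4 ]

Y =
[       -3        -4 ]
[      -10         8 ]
XY =
[      -14        24 ]
[       19       -60 ]

Matrix multiplication: (XY)[i][j] = sum over k of X[i][k] * Y[k][j].
  (XY)[0][0] = (-2)*(-3) + (2)*(-10) = -14
  (XY)[0][1] = (-2)*(-4) + (2)*(8) = 24
  (XY)[1][0] = (7)*(-3) + (-4)*(-10) = 19
  (XY)[1][1] = (7)*(-4) + (-4)*(8) = -60
XY =
[      -14        24 ]
[       19       -60 ]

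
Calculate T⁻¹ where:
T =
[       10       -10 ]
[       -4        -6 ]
det(T) = -100
T⁻¹ =
[     3/50     -1/10 ]
[    -1/25     -1/10 ]

For a 2×2 matrix T = [[a, b], [c, d]] with det(T) ≠ 0, T⁻¹ = (1/det(T)) * [[d, -b], [-c, a]].
det(T) = (10)*(-6) - (-10)*(-4) = -60 - 40 = -100.
T⁻¹ = (1/-100) * [[-6, 10], [4, 10]].
Dividing each entry by -100 and reducing:
T⁻¹ =
[     3/50     -1/10 ]
[    -1/25     -1/10 ]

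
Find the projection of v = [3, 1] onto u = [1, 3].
[3/5, 9/5]

The projection of v onto u is proj_u(v) = ((v·u) / (u·u)) · u.
v·u = (3)*(1) + (1)*(3) = 6.
u·u = (1)*(1) + (3)*(3) = 10.
coefficient = 6 / 10 = 3/5.
proj_u(v) = 3/5 · [1, 3] = [3/5, 9/5].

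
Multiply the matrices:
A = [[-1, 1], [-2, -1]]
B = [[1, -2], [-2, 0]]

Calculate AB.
[[-3, 2], [0, 4]]

Each entry (i,j) of AB = sum over k of A[i][k]*B[k][j].
(AB)[0][0] = (-1)*(1) + (1)*(-2) = -3
(AB)[0][1] = (-1)*(-2) + (1)*(0) = 2
(AB)[1][0] = (-2)*(1) + (-1)*(-2) = 0
(AB)[1][1] = (-2)*(-2) + (-1)*(0) = 4
AB = [[-3, 2], [0, 4]]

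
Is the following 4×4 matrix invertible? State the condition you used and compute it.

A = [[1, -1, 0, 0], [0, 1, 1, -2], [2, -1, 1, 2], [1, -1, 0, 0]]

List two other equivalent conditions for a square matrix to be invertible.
No, not invertible; det(A) = 0 (two rows are equal, so the rows are linearly dependent). Equivalent conditions (failing for this A): rank(A) < 4; Ax = 0 has non-trivial solutions; 0 is an eigenvalue; the columns are linearly dependent.

To check invertibility, compute det(A).
In this matrix, row 0 and the last row are identical, so one row is a scalar multiple of another and the rows are linearly dependent.
A matrix with linearly dependent rows has det = 0 and is not invertible.
Equivalent failed conditions:
- rank(A) < 4.
- Ax = 0 has non-trivial solutions.
- 0 is an eigenvalue.
- The columns are linearly dependent.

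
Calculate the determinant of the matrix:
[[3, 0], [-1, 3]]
9

For a 2×2 matrix [[a, b], [c, d]], det = ad - bc
det = (3)(3) - (0)(-1) = 9 - 0 = 9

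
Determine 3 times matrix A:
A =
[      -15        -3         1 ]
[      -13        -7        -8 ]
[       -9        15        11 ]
3A =
[      -45        -9         3 ]
[      -39       -21       -24 ]
[      -27        45        33 ]

Scalar multiplication is elementwise: (3A)[i][j] = 3 * A[i][j].
  (3A)[0][0] = 3 * (-15) = -45
  (3A)[0][1] = 3 * (-3) = -9
  (3A)[0][2] = 3 * (1) = 3
  (3A)[1][0] = 3 * (-13) = -39
  (3A)[1][1] = 3 * (-7) = -21
  (3A)[1][2] = 3 * (-8) = -24
  (3A)[2][0] = 3 * (-9) = -27
  (3A)[2][1] = 3 * (15) = 45
  (3A)[2][2] = 3 * (11) = 33
3A =
[      -45        -9         3 ]
[      -39       -21       -24 ]
[      -27        45        33 ]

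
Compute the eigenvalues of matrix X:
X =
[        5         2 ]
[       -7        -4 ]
λ = -2, 3

Solve det(X - λI) = 0. For a 2×2 matrix the characteristic equation is λ² - (trace)λ + det = 0.
trace(X) = a + d = 5 - 4 = 1.
det(X) = a*d - b*c = (5)*(-4) - (2)*(-7) = -20 + 14 = -6.
Characteristic equation: λ² - (1)λ + (-6) = 0.
Discriminant = (1)² - 4*(-6) = 1 + 24 = 25.
λ = (1 ± √25) / 2 = (1 ± 5) / 2 = -2, 3.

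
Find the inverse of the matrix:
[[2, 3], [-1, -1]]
[[-1, -3], [1, 2]]

For [[a,b],[c,d]], inverse = (1/det)·[[d,-b],[-c,a]]
det = 2·-1 - 3·-1 = 1
Inverse = (1/1)·[[-1, -3], [1, 2]]
        = [[-1, -3], [1, 2]]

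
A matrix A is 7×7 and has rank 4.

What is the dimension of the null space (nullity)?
3

The rank-nullity theorem for an m×n matrix states:
rank(A) + nullity(A) = n (the number of columns).
Here n = 7 and rank(A) = 4, so nullity(A) = 7 - 4 = 3.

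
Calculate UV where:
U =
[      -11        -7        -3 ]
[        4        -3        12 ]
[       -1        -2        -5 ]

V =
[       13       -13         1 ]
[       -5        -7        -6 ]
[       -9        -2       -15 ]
UV =
[      -81       198        76 ]
[      -41       -55      -158 ]
[       42        37        86 ]

Matrix multiplication: (UV)[i][j] = sum over k of U[i][k] * V[k][j].
  (UV)[0][0] = (-11)*(13) + (-7)*(-5) + (-3)*(-9) = -81
  (UV)[0][1] = (-11)*(-13) + (-7)*(-7) + (-3)*(-2) = 198
  (UV)[0][2] = (-11)*(1) + (-7)*(-6) + (-3)*(-15) = 76
  (UV)[1][0] = (4)*(13) + (-3)*(-5) + (12)*(-9) = -41
  (UV)[1][1] = (4)*(-13) + (-3)*(-7) + (12)*(-2) = -55
  (UV)[1][2] = (4)*(1) + (-3)*(-6) + (12)*(-15) = -158
  (UV)[2][0] = (-1)*(13) + (-2)*(-5) + (-5)*(-9) = 42
  (UV)[2][1] = (-1)*(-13) + (-2)*(-7) + (-5)*(-2) = 37
  (UV)[2][2] = (-1)*(1) + (-2)*(-6) + (-5)*(-15) = 86
UV =
[      -81       198        76 ]
[      -41       -55      -158 ]
[       42        37        86 ]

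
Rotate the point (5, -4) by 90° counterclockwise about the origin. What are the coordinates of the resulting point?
(4, 5)

Rotation matrix R(θ) = [[cos θ, -sin θ], [sin θ, cos θ]]; for θ = 90°:
R = [[0, -1], [1, 0]]
Result: R × [5, -4]ᵀ = [0·5 + (-1)·-4, 1·5 + (0)·-4]ᵀ = (4, 5)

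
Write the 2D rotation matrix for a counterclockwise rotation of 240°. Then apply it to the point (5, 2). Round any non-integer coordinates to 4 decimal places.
R = [[-1/2, √3/2], [-√3/2, -1/2]]; R·(5, 2) = (-0.7679, -5.3301)

Rotation matrix formula: R(θ) = [[cos θ, -sin θ], [sin θ, cos θ]]
For θ = 240°:
cos(240°) = -1/2
sin(240°) = -√3/2
R = [[-1/2, √3/2], [-√3/2, -1/2]]
Apply to (5, 2): [-1/2·5 + (√3/2)·2, -√3/2·5 + -1/2·2] = (-0.7679, -5.3301)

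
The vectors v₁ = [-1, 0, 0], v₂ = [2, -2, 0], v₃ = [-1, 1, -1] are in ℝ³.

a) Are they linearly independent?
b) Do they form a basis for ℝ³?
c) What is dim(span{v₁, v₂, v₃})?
Yes independent, yes basis, dim = 3

Stack v₁, v₂, v₃ as rows of a 3×3 matrix.
[[-1, 0, 0]; [2, -2, 0]; [-1, 1, -1]] is already lower triangular with nonzero diagonal entries (-1, -2, -1), so its determinant is the product of the diagonal entries, det = (-1)·(-2)·(-1) = -2 ≠ 0, and the rows are linearly independent.
Three linearly independent vectors in ℝ³ form a basis for ℝ³, so dim(span{v₁,v₂,v₃}) = 3.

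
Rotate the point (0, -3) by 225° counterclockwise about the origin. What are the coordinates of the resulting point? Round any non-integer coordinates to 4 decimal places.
(-2.1213, 2.1213)

Rotation matrix R(θ) = [[cos θ, -sin θ], [sin θ, cos θ]]; for θ = 225°:
R = [[-√2/2, √2/2], [-√2/2, -√2/2]]
Result: R × [0, -3]ᵀ = [-√2/2·0 + (√2/2)·-3, -√2/2·0 + (-√2/2)·-3]ᵀ = (-2.1213, 2.1213)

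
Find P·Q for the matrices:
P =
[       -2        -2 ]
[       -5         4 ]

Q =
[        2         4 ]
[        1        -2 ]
PQ =
[       -6        -4 ]
[       -6       -28 ]

Matrix multiplication: (PQ)[i][j] = sum over k of P[i][k] * Q[k][j].
  (PQ)[0][0] = (-2)*(2) + (-2)*(1) = -6
  (PQ)[0][1] = (-2)*(4) + (-2)*(-2) = -4
  (PQ)[1][0] = (-5)*(2) + (4)*(1) = -6
  (PQ)[1][1] = (-5)*(4) + (4)*(-2) = -28
PQ =
[       -6        -4 ]
[       -6       -28 ]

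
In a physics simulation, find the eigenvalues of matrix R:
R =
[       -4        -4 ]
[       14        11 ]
λ = 3, 4

Solve det(R - λI) = 0. For a 2×2 matrix the characteristic equation is λ² - (trace)λ + det = 0.
trace(R) = a + d = -4 + 11 = 7.
det(R) = a*d - b*c = (-4)*(11) - (-4)*(14) = -44 + 56 = 12.
Characteristic equation: λ² - (7)λ + (12) = 0.
Discriminant = (7)² - 4*(12) = 49 - 48 = 1.
λ = (7 ± √1) / 2 = (7 ± 1) / 2 = 3, 4.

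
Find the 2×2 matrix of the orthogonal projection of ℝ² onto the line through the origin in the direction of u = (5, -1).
[[25/26, -5/26], [-5/26, 1/26]]

The orthogonal projection onto the line spanned by a nonzero vector u = (a, b) has matrix P = (u uᵀ) / (uᵀ u) = (1/(a² + b²)) · [[a², ab], [ab, b²]].
Here u = (5, -1), so a² + b² = 25 + 1 = 26.
P = (1/26) · [[25, -5], [-5, 1]] = [[25/26, -5/26], [-5/26, 1/26]].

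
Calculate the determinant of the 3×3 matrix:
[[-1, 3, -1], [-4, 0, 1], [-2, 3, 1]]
21

Expansion along first row:
det = -1·det([[0,1],[3,1]]) - 3·det([[-4,1],[-2,1]]) + -1·det([[-4,0],[-2,3]])
    = -1·(0·1 - 1·3) - 3·(-4·1 - 1·-2) + -1·(-4·3 - 0·-2)
    = -1·-3 - 3·-2 + -1·-12
    = 3 + 6 + 12 = 21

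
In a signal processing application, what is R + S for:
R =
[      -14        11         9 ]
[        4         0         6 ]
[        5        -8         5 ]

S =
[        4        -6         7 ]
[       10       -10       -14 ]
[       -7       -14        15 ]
R + S =
[      -10         5        16 ]
[       14       -10        -8 ]
[       -2       -22        20 ]

Matrix addition is elementwise: (R+S)[i][j] = R[i][j] + S[i][j].
  (R+S)[0][0] = (-14) + (4) = -10
  (R+S)[0][1] = (11) + (-6) = 5
  (R+S)[0][2] = (9) + (7) = 16
  (R+S)[1][0] = (4) + (10) = 14
  (R+S)[1][1] = (0) + (-10) = -10
  (R+S)[1][2] = (6) + (-14) = -8
  (R+S)[2][0] = (5) + (-7) = -2
  (R+S)[2][1] = (-8) + (-14) = -22
  (R+S)[2][2] = (5) + (15) = 20
R + S =
[      -10         5        16 ]
[       14       -10        -8 ]
[       -2       -22        20 ]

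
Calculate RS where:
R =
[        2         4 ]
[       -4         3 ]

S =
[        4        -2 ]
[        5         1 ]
RS =
[       28         0 ]
[       -1        11 ]

Matrix multiplication: (RS)[i][j] = sum over k of R[i][k] * S[k][j].
  (RS)[0][0] = (2)*(4) + (4)*(5) = 28
  (RS)[0][1] = (2)*(-2) + (4)*(1) = 0
  (RS)[1][0] = (-4)*(4) + (3)*(5) = -1
  (RS)[1][1] = (-4)*(-2) + (3)*(1) = 11
RS =
[       28         0 ]
[       -1        11 ]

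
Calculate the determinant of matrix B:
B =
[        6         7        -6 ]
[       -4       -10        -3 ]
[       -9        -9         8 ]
det(B) = 95

Expand along row 0 (cofactor expansion): det(B) = a*(e*i - f*h) - b*(d*i - f*g) + c*(d*h - e*g), where the 3×3 is [[a, b, c], [d, e, f], [g, h, i]].
Minor M_00 = (-10)*(8) - (-3)*(-9) = -80 - 27 = -107.
Minor M_01 = (-4)*(8) - (-3)*(-9) = -32 - 27 = -59.
Minor M_02 = (-4)*(-9) - (-10)*(-9) = 36 - 90 = -54.
det(B) = (6)*(-107) - (7)*(-59) + (-6)*(-54) = -642 + 413 + 324 = 95.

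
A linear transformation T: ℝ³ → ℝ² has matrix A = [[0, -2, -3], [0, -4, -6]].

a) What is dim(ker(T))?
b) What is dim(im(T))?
dim(ker) = 2, dim(im) = 1

Observe that row 2 = 2 × row 1 (so the rows are linearly dependent).
Thus rank(A) = 1 (only one linearly independent row).
dim(im(T)) = rank(A) = 1.
By the rank-nullity theorem applied to T: ℝ³ → ℝ², rank(A) + nullity(A) = 3 (the domain dimension), so dim(ker(T)) = 3 - 1 = 2.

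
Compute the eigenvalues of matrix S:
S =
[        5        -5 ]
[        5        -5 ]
λ = 0, 0

Solve det(S - λI) = 0. For a 2×2 matrix the characteristic equation is λ² - (trace)λ + det = 0.
trace(S) = a + d = 5 - 5 = 0.
det(S) = a*d - b*c = (5)*(-5) - (-5)*(5) = -25 + 25 = 0.
Characteristic equation: λ² - (0)λ + (0) = 0.
Discriminant = (0)² - 4*(0) = 0 - 0 = 0.
λ = (0 ± √0) / 2 = (0 ± 0) / 2 = 0, 0.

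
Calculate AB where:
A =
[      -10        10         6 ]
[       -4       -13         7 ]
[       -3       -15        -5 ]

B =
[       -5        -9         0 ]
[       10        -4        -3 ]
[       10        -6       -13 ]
AB =
[      210        14      -108 ]
[      -40        46       -52 ]
[     -185       117       110 ]

Matrix multiplication: (AB)[i][j] = sum over k of A[i][k] * B[k][j].
  (AB)[0][0] = (-10)*(-5) + (10)*(10) + (6)*(10) = 210
  (AB)[0][1] = (-10)*(-9) + (10)*(-4) + (6)*(-6) = 14
  (AB)[0][2] = (-10)*(0) + (10)*(-3) + (6)*(-13) = -108
  (AB)[1][0] = (-4)*(-5) + (-13)*(10) + (7)*(10) = -40
  (AB)[1][1] = (-4)*(-9) + (-13)*(-4) + (7)*(-6) = 46
  (AB)[1][2] = (-4)*(0) + (-13)*(-3) + (7)*(-13) = -52
  (AB)[2][0] = (-3)*(-5) + (-15)*(10) + (-5)*(10) = -185
  (AB)[2][1] = (-3)*(-9) + (-15)*(-4) + (-5)*(-6) = 117
  (AB)[2][2] = (-3)*(0) + (-15)*(-3) + (-5)*(-13) = 110
AB =
[      210        14      -108 ]
[      -40        46       -52 ]
[     -185       117       110 ]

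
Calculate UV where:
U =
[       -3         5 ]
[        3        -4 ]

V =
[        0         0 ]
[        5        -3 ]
UV =
[       25       -15 ]
[      -20        12 ]

Matrix multiplication: (UV)[i][j] = sum over k of U[i][k] * V[k][j].
  (UV)[0][0] = (-3)*(0) + (5)*(5) = 25
  (UV)[0][1] = (-3)*(0) + (5)*(-3) = -15
  (UV)[1][0] = (3)*(0) + (-4)*(5) = -20
  (UV)[1][1] = (3)*(0) + (-4)*(-3) = 12
UV =
[       25       -15 ]
[      -20        12 ]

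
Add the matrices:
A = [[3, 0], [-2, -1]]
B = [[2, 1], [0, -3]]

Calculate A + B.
[[5, 1], [-2, -4]]

Add corresponding elements:
(3)+(2)=5
(0)+(1)=1
(-2)+(0)=-2
(-1)+(-3)=-4
A + B = [[5, 1], [-2, -4]]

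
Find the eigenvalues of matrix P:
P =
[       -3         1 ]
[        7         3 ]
λ = -4, 4

Solve det(P - λI) = 0. For a 2×2 matrix the characteristic equation is λ² - (trace)λ + det = 0.
trace(P) = a + d = -3 + 3 = 0.
det(P) = a*d - b*c = (-3)*(3) - (1)*(7) = -9 - 7 = -16.
Characteristic equation: λ² - (0)λ + (-16) = 0.
Discriminant = (0)² - 4*(-16) = 0 + 64 = 64.
λ = (0 ± √64) / 2 = (0 ± 8) / 2 = -4, 4.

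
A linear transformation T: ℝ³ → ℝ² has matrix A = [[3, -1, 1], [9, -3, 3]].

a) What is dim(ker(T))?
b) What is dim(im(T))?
dim(ker) = 2, dim(im) = 1

Observe that row 2 = 3 × row 1 (so the rows are linearly dependent).
Thus rank(A) = 1 (only one linearly independent row).
dim(im(T)) = rank(A) = 1.
By the rank-nullity theorem applied to T: ℝ³ → ℝ², rank(A) + nullity(A) = 3 (the domain dimension), so dim(ker(T)) = 3 - 1 = 2.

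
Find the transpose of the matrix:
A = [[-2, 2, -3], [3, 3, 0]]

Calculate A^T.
[[-2, 3], [2, 3], [-3, 0]]

The transpose sends entry (i,j) to (j,i); rows become columns.
Row 0 of A: [-2, 2, -3] -> column 0 of A^T.
Row 1 of A: [3, 3, 0] -> column 1 of A^T.
A^T = [[-2, 3], [2, 3], [-3, 0]]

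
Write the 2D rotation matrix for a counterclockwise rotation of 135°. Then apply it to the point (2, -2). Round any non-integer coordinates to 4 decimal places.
R = [[-√2/2, -√2/2], [√2/2, -√2/2]]; R·(2, -2) = (0.0000, 2.8284)

Rotation matrix formula: R(θ) = [[cos θ, -sin θ], [sin θ, cos θ]]
For θ = 135°:
cos(135°) = -√2/2
sin(135°) = √2/2
R = [[-√2/2, -√2/2], [√2/2, -√2/2]]
Apply to (2, -2): [-√2/2·2 + (-√2/2)·-2, √2/2·2 + -√2/2·-2] = (0.0000, 2.8284)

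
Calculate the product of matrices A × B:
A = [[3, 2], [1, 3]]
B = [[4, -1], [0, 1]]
[[12, -1], [4, 2]]

Matrix multiplication:
C[0][0] = 3×4 + 2×0 = 12
C[0][1] = 3×-1 + 2×1 = -1
C[1][0] = 1×4 + 3×0 = 4
C[1][1] = 1×-1 + 3×1 = 2
Result: [[12, -1], [4, 2]]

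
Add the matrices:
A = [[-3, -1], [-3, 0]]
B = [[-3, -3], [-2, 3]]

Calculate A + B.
[[-6, -4], [-5, 3]]

Add corresponding elements:
(-3)+(-3)=-6
(-1)+(-3)=-4
(-3)+(-2)=-5
(0)+(3)=3
A + B = [[-6, -4], [-5, 3]]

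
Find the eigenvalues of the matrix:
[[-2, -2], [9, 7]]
λ = 1 and λ = 4

Characteristic equation: det(A - λI) = 0
λ² - (trace)λ + (det) = 0
λ² - (5)λ + (4) = 0
λ² - 5λ + 4 = 0
Solving: λ = 1, 4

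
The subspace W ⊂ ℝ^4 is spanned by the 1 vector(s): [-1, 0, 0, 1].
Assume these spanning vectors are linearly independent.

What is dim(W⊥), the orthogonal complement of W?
dim(W⊥) = 3

For any subspace W of ℝ^n, dim(W) + dim(W⊥) = n (the whole-space dimension).
Here the given 1 vectors are linearly independent, so dim(W) = 1.
Thus dim(W⊥) = n - dim(W) = 4 - 1 = 3.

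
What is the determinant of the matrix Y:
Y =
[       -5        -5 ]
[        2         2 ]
det(Y) = 0

For a 2×2 matrix [[a, b], [c, d]], det = a*d - b*c.
det(Y) = (-5)*(2) - (-5)*(2) = -10 + 10 = 0.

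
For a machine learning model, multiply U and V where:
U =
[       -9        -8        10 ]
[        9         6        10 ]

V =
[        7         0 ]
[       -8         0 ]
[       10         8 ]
UV =
[      101        80 ]
[      115        80 ]

Matrix multiplication: (UV)[i][j] = sum over k of U[i][k] * V[k][j].
  (UV)[0][0] = (-9)*(7) + (-8)*(-8) + (10)*(10) = 101
  (UV)[0][1] = (-9)*(0) + (-8)*(0) + (10)*(8) = 80
  (UV)[1][0] = (9)*(7) + (6)*(-8) + (10)*(10) = 115
  (UV)[1][1] = (9)*(0) + (6)*(0) + (10)*(8) = 80
UV =
[      101        80 ]
[      115        80 ]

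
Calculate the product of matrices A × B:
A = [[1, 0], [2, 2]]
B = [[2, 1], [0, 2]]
[[2, 1], [4, 6]]

Matrix multiplication:
C[0][0] = 1×2 + 0×0 = 2
C[0][1] = 1×1 + 0×2 = 1
C[1][0] = 2×2 + 2×0 = 4
C[1][1] = 2×1 + 2×2 = 6
Result: [[2, 1], [4, 6]]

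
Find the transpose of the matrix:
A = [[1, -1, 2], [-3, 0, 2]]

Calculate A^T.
[[1, -3], [-1, 0], [2, 2]]

The transpose sends entry (i,j) to (j,i); rows become columns.
Row 0 of A: [1, -1, 2] -> column 0 of A^T.
Row 1 of A: [-3, 0, 2] -> column 1 of A^T.
A^T = [[1, -3], [-1, 0], [2, 2]]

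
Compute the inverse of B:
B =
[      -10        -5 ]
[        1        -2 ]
det(B) = 25
B⁻¹ =
[    -2/25       1/5 ]
[    -1/25      -2/5 ]

For a 2×2 matrix B = [[a, b], [c, d]] with det(B) ≠ 0, B⁻¹ = (1/det(B)) * [[d, -b], [-c, a]].
det(B) = (-10)*(-2) - (-5)*(1) = 20 + 5 = 25.
B⁻¹ = (1/25) * [[-2, 5], [-1, -10]].
Dividing each entry by 25 and reducing:
B⁻¹ =
[    -2/25       1/5 ]
[    -1/25      -2/5 ]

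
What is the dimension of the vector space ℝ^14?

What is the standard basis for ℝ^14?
Dimension = 14; standard basis = {e_1, e_2, e_3, …, e_14}

ℝ^14 is the space of 14-tuples of real numbers; its dimension is 14.
The standard basis consists of 14 vectors: e_1, e_2, e_3, …, e_14, where e_i is the vector with 1 in position i and 0 elsewhere.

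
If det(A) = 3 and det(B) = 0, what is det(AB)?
0

Use the multiplicative property of determinants: det(AB) = det(A)*det(B).
det(AB) = (3)*(0) = 0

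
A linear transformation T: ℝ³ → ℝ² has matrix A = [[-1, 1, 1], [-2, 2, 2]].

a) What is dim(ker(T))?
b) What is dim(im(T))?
dim(ker) = 2, dim(im) = 1

Observe that row 2 = 2 × row 1 (so the rows are linearly dependent).
Thus rank(A) = 1 (only one linearly independent row).
dim(im(T)) = rank(A) = 1.
By the rank-nullity theorem applied to T: ℝ³ → ℝ², rank(A) + nullity(A) = 3 (the domain dimension), so dim(ker(T)) = 3 - 1 = 2.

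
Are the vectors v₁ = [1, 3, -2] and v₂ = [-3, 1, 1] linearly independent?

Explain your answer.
Yes, linearly independent

Two vectors are linearly dependent iff one is a scalar multiple of the other.
No single scalar k satisfies v₂ = k·v₁ (the ratios of corresponding entries disagree), so v₁ and v₂ are linearly independent.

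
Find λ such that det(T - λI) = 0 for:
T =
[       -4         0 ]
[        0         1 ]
λ = -4, 1

Solve det(T - λI) = 0. For a 2×2 matrix the characteristic equation is λ² - (trace)λ + det = 0.
trace(T) = a + d = -4 + 1 = -3.
det(T) = a*d - b*c = (-4)*(1) - (0)*(0) = -4 - 0 = -4.
Characteristic equation: λ² - (-3)λ + (-4) = 0.
Discriminant = (-3)² - 4*(-4) = 9 + 16 = 25.
λ = (-3 ± √25) / 2 = (-3 ± 5) / 2 = -4, 1.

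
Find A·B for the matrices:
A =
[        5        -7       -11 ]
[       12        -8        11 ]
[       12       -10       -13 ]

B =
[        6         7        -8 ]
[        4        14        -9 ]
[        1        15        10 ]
AB =
[       -9      -228       -87 ]
[       51       137        86 ]
[       19      -251      -136 ]

Matrix multiplication: (AB)[i][j] = sum over k of A[i][k] * B[k][j].
  (AB)[0][0] = (5)*(6) + (-7)*(4) + (-11)*(1) = -9
  (AB)[0][1] = (5)*(7) + (-7)*(14) + (-11)*(15) = -228
  (AB)[0][2] = (5)*(-8) + (-7)*(-9) + (-11)*(10) = -87
  (AB)[1][0] = (12)*(6) + (-8)*(4) + (11)*(1) = 51
  (AB)[1][1] = (12)*(7) + (-8)*(14) + (11)*(15) = 137
  (AB)[1][2] = (12)*(-8) + (-8)*(-9) + (11)*(10) = 86
  (AB)[2][0] = (12)*(6) + (-10)*(4) + (-13)*(1) = 19
  (AB)[2][1] = (12)*(7) + (-10)*(14) + (-13)*(15) = -251
  (AB)[2][2] = (12)*(-8) + (-10)*(-9) + (-13)*(10) = -136
AB =
[       -9      -228       -87 ]
[       51       137        86 ]
[       19      -251      -136 ]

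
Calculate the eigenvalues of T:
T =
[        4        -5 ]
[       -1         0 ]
λ = -1, 5

Solve det(T - λI) = 0. For a 2×2 matrix the characteristic equation is λ² - (trace)λ + det = 0.
trace(T) = a + d = 4 + 0 = 4.
det(T) = a*d - b*c = (4)*(0) - (-5)*(-1) = 0 - 5 = -5.
Characteristic equation: λ² - (4)λ + (-5) = 0.
Discriminant = (4)² - 4*(-5) = 16 + 20 = 36.
λ = (4 ± √36) / 2 = (4 ± 6) / 2 = -1, 5.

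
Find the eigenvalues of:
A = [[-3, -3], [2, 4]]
λ = -2, 3

Solve det(A - λI) = 0. For a 2×2 matrix this is λ² - (trace)λ + det = 0.
trace(A) = -3 + 4 = 1.
det(A) = (-3)*(4) - (-3)*(2) = -12 + 6 = -6.
Characteristic equation: λ² - (1)λ + (-6) = 0.
Discriminant: (1)² - 4*(-6) = 1 + 24 = 25.
Roots: λ = (1 ± √25) / 2 = -2, 3.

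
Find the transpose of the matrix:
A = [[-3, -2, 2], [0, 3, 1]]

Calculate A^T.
[[-3, 0], [-2, 3], [2, 1]]

The transpose sends entry (i,j) to (j,i); rows become columns.
Row 0 of A: [-3, -2, 2] -> column 0 of A^T.
Row 1 of A: [0, 3, 1] -> column 1 of A^T.
A^T = [[-3, 0], [-2, 3], [2, 1]]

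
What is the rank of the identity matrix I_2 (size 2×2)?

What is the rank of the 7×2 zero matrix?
rank(I_2) = 2, rank(0) = 0

The identity I_2 has 2 columns that are the standard basis vectors e_1, …, e_2. These are linearly independent, so all 2 columns are pivots and rank(I_2) = 2.
The 7×2 zero matrix has every entry zero, so every row is the zero row and there are no pivots; rank(0) = 0.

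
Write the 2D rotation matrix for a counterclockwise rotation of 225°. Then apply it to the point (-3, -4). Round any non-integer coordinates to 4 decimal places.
R = [[-√2/2, √2/2], [-√2/2, -√2/2]]; R·(-3, -4) = (-0.7071, 4.9497)

Rotation matrix formula: R(θ) = [[cos θ, -sin θ], [sin θ, cos θ]]
For θ = 225°:
cos(225°) = -√2/2
sin(225°) = -√2/2
R = [[-√2/2, √2/2], [-√2/2, -√2/2]]
Apply to (-3, -4): [-√2/2·-3 + (√2/2)·-4, -√2/2·-3 + -√2/2·-4] = (-0.7071, 4.9497)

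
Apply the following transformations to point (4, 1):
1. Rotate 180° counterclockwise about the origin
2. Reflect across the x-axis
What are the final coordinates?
(-4, 1)

Step 1: Rotate 180° → (-4, -1)
Step 2: Reflect across the x-axis → (-4, 1)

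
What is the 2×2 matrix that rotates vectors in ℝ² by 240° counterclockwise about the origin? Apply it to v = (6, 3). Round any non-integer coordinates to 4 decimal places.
R = [[-1/2, √3/2], [-√3/2, -1/2]]; R·v = (-0.4019, -6.6962)

A counterclockwise rotation by angle θ in ℝ² has matrix R(θ) = [[cos θ, -sin θ], [sin θ, cos θ]].
For θ = 240°: cos θ = -1/2, sin θ = -√3/2.
R(240°) = [[-1/2, √3/2], [-√3/2, -1/2]].
R·v = [-1/2·6 + (√3/2)·3, -√3/2·6 + -1/2·3] = (-0.4019, -6.6962).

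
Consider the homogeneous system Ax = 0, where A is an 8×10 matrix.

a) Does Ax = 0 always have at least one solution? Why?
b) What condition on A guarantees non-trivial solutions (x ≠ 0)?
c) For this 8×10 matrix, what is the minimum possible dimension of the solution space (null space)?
a) Yes, x = 0 is always a solution. b) When A has linearly dependent columns (rank < n). c) Minimum nullity = 2.

a) x = 0 satisfies A·0 = 0, so the zero vector is always a solution.
b) Non-trivial solutions exist iff the columns of A are linearly dependent, equivalently rank(A) < n (the number of columns).
c) By rank-nullity, rank(A) + nullity(A) = n = 10. Since A has only 8 rows, rank(A) ≤ 8, so nullity(A) ≥ 10 - 8 = 2.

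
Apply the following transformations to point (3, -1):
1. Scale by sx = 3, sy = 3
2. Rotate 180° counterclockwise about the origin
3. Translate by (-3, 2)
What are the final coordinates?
(-12, 5)

Step 1: Scale → (9, -3)
Step 2: Rotate 180° → (-9, 3)
Step 3: Translate → (-12, 5)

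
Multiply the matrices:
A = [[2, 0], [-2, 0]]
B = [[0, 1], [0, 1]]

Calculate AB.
[[0, 2], [0, -2]]

Each entry (i,j) of AB = sum over k of A[i][k]*B[k][j].
(AB)[0][0] = (2)*(0) + (0)*(0) = 0
(AB)[0][1] = (2)*(1) + (0)*(1) = 2
(AB)[1][0] = (-2)*(0) + (0)*(0) = 0
(AB)[1][1] = (-2)*(1) + (0)*(1) = -2
AB = [[0, 2], [0, -2]]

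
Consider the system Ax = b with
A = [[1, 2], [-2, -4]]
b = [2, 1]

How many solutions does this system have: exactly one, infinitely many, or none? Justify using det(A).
No solution

det(A) = (1)*(-4) - (2)*(-2) = 0, so A is singular.
The column space of A is span(column 1) = span([1, -2]).
b = [2, 1] is not a scalar multiple of column 1, so b ∉ column space and the system is inconsistent — no solution.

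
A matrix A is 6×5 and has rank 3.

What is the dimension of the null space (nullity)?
2

The rank-nullity theorem for an m×n matrix states:
rank(A) + nullity(A) = n (the number of columns).
Here n = 5 and rank(A) = 3, so nullity(A) = 5 - 3 = 2.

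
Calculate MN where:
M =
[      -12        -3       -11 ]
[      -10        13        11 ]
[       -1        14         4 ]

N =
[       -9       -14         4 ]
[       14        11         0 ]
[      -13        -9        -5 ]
MN =
[      209       234         7 ]
[      129       184       -95 ]
[      153       132       -24 ]

Matrix multiplication: (MN)[i][j] = sum over k of M[i][k] * N[k][j].
  (MN)[0][0] = (-12)*(-9) + (-3)*(14) + (-11)*(-13) = 209
  (MN)[0][1] = (-12)*(-14) + (-3)*(11) + (-11)*(-9) = 234
  (MN)[0][2] = (-12)*(4) + (-3)*(0) + (-11)*(-5) = 7
  (MN)[1][0] = (-10)*(-9) + (13)*(14) + (11)*(-13) = 129
  (MN)[1][1] = (-10)*(-14) + (13)*(11) + (11)*(-9) = 184
  (MN)[1][2] = (-10)*(4) + (13)*(0) + (11)*(-5) = -95
  (MN)[2][0] = (-1)*(-9) + (14)*(14) + (4)*(-13) = 153
  (MN)[2][1] = (-1)*(-14) + (14)*(11) + (4)*(-9) = 132
  (MN)[2][2] = (-1)*(4) + (14)*(0) + (4)*(-5) = -24
MN =
[      209       234         7 ]
[      129       184       -95 ]
[      153       132       -24 ]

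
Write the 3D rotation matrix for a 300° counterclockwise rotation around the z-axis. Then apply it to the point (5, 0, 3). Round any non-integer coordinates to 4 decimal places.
R = [[1/2, √3/2, 0], [-√3/2, 1/2, 0], [0, 0, 1]]; R·(5, 0, 3) = (2.5000, -4.3301, 3.0000)

Rotation matrix for 300° around z-axis:
cos(300°) = 1/2, sin(300°) = -√3/2
R = [[1/2, √3/2, 0], [-√3/2, 1/2, 0], [0, 0, 1]]
Apply to (5, 0, 3): R·[5, 0, 3]ᵀ = (2.5000, -4.3301, 3.0000)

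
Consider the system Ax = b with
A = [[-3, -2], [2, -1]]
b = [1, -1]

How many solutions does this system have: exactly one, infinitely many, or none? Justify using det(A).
Exactly one solution

Compute det(A) = (-3)*(-1) - (-2)*(2) = 7.
Because det(A) ≠ 0, A is invertible and Ax = b has a unique solution for every b (here x = A⁻¹ b).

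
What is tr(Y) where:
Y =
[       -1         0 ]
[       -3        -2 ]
tr(Y) = -1 - 2 = -3

The trace of a square matrix is the sum of its diagonal entries.
Diagonal entries of Y: Y[0][0] = -1, Y[1][1] = -2.
tr(Y) = -1 - 2 = -3.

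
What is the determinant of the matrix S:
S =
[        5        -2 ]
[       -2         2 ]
det(S) = 6

For a 2×2 matrix [[a, b], [c, d]], det = a*d - b*c.
det(S) = (5)*(2) - (-2)*(-2) = 10 - 4 = 6.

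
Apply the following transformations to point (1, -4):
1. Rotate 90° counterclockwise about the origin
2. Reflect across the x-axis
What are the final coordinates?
(4, -1)

Step 1: Rotate 90° → (4, 1)
Step 2: Reflect across the x-axis → (4, -1)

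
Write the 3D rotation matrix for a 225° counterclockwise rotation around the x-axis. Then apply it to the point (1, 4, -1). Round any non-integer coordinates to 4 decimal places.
R = [[1, 0, 0], [0, -√2/2, √2/2], [0, -√2/2, -√2/2]]; R·(1, 4, -1) = (1.0000, -3.5355, -2.1213)

Rotation matrix for 225° around x-axis:
cos(225°) = -√2/2, sin(225°) = -√2/2
R = [[1, 0, 0], [0, -√2/2, √2/2], [0, -√2/2, -√2/2]]
Apply to (1, 4, -1): R·[1, 4, -1]ᵀ = (1.0000, -3.5355, -2.1213)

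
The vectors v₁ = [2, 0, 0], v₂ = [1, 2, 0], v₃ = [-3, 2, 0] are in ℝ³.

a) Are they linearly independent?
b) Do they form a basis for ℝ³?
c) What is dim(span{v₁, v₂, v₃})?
Not independent, not a basis, dim(span) = 2

Check whether v₃ can be written as a linear combination of v₁ and v₂.
v₃ = (-2)·v₁ + (1)·v₂ = [-3, 2, 0], so the three vectors are linearly dependent.
Thus they do not form a basis for ℝ³, and dim(span{v₁, v₂, v₃}) = 2 (spanned by v₁ and v₂).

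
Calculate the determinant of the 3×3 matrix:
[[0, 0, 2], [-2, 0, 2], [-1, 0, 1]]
0

Expansion along first row:
det = 0·det([[0,2],[0,1]]) - 0·det([[-2,2],[-1,1]]) + 2·det([[-2,0],[-1,0]])
    = 0·(0·1 - 2·0) - 0·(-2·1 - 2·-1) + 2·(-2·0 - 0·-1)
    = 0·0 - 0·0 + 2·0
    = 0 + 0 + 0 = 0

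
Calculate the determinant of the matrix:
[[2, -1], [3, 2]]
7

For a 2×2 matrix [[a, b], [c, d]], det = ad - bc
det = (2)(2) - (-1)(3) = 4 - -3 = 7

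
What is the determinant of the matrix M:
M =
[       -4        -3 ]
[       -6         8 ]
det(M) = -50

For a 2×2 matrix [[a, b], [c, d]], det = a*d - b*c.
det(M) = (-4)*(8) - (-3)*(-6) = -32 - 18 = -50.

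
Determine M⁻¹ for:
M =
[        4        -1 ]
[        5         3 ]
det(M) = 17
M⁻¹ =
[     3/17      1/17 ]
[    -5/17      4/17 ]

For a 2×2 matrix M = [[a, b], [c, d]] with det(M) ≠ 0, M⁻¹ = (1/det(M)) * [[d, -b], [-c, a]].
det(M) = (4)*(3) - (-1)*(5) = 12 + 5 = 17.
M⁻¹ = (1/17) * [[3, 1], [-5, 4]].
Dividing each entry by 17 and reducing:
M⁻¹ =
[     3/17      1/17 ]
[    -5/17      4/17 ]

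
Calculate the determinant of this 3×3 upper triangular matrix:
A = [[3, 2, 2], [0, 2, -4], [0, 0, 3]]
18

The determinant of a triangular matrix is the product of its diagonal entries (the off-diagonal entries above the diagonal do not affect it).
det(A) = (3) * (2) * (3) = 18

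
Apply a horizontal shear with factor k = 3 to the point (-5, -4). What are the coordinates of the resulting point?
(-17, -4)

Shear matrix for horizontal shear with factor k = 3:
[[1, 3], [0, 1]]
Result: (-5, -4) → (-17, -4)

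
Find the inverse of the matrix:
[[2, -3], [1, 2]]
[[2/7, 3/7], [-1/7, 2/7]]

For [[a,b],[c,d]], inverse = (1/det)·[[d,-b],[-c,a]]
det = 2·2 - -3·1 = 7
Inverse = (1/7)·[[2, 3], [-1, 2]]
        = [[2/7, 3/7], [-1/7, 2/7]]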